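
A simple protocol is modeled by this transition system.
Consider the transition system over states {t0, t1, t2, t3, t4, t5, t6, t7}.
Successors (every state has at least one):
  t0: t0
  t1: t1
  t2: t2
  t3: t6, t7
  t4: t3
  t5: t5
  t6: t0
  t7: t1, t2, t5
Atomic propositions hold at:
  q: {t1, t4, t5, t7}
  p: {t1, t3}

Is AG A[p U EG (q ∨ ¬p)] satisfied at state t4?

No

Sat(¬p) = {t0, t2, t4, t5, t6, t7}
Sat(q ∨ ¬p) = {t0, t1, t2, t4, t5, t6, t7}
EG (q ∨ ¬p): greatest fixpoint, start Z0 = {t0, t1, t2, t4, t5, t6, t7}, keep only states in Sat with some successor in Z. Z1 = {t0, t1, t2, t5, t6, t7}; fixed.
Sat(EG (q ∨ ¬p)) = {t0, t1, t2, t5, t6, t7}
A[p U EG (q ∨ ¬p)]: least fixpoint, start Z0 = Sat(EG (q ∨ ¬p)) = {t0, t1, t2, t5, t6, t7}, add states in Sat(p) with every successor in Z. Z1 = {t0, t1, t2, t3, t5, t6, t7}; fixed.
Sat(A[p U EG (q ∨ ¬p)]) = {t0, t1, t2, t3, t5, t6, t7}
AG A[p U EG (q ∨ ¬p)]: greatest fixpoint, start Z0 = {t0, t1, t2, t3, t5, t6, t7}, keep only states in Sat with every successor in Z. Already a fixed point.
Sat(AG A[p U EG (q ∨ ¬p)]) = {t0, t1, t2, t3, t5, t6, t7}
t4 ∉ Sat(AG A[p U EG (q ∨ ¬p)]) = {t0, t1, t2, t3, t5, t6, t7}, so the formula does not hold at t4.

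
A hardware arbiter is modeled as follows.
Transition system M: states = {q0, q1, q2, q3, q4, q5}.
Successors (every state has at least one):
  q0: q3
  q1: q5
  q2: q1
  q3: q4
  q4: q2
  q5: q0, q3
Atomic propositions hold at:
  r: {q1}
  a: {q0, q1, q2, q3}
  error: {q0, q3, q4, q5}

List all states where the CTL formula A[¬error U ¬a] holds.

{q1, q2, q4, q5}

Sat(¬error) = {q1, q2}
Sat(¬a) = {q4, q5}
A[¬error U ¬a]: least fixpoint, start Z0 = Sat(¬a) = {q4, q5}, add states in Sat(¬error) with every successor in Z. Z1 = {q1, q4, q5}; Z2 = {q1, q2, q4, q5}; fixed.
Sat(A[¬error U ¬a]) = {q1, q2, q4, q5}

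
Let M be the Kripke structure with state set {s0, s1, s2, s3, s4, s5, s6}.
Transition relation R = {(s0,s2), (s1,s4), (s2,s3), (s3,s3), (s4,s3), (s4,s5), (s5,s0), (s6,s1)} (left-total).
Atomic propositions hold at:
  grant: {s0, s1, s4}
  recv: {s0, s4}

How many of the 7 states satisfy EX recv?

Sat(EX recv) = {s : some successor in {s0, s4}} = {s1, s5}
|Sat(EX recv)| = |{s1, s5}| = 2.

2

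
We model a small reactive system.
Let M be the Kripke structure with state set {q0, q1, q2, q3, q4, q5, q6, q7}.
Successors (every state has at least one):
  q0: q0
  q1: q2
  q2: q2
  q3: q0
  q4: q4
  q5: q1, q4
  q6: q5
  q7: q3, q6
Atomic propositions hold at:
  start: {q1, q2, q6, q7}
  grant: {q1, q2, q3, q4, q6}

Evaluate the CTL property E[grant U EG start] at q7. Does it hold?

EG start: greatest fixpoint, start Z0 = {q1, q2, q6, q7}, keep only states in Sat with some successor in Z. Z1 = {q1, q2, q7}; Z2 = {q1, q2}; fixed.
Sat(EG start) = {q1, q2}
E[grant U EG start]: least fixpoint, start Z0 = Sat(EG start) = {q1, q2}, add states in Sat(grant) with some successor in Z. Already a fixed point.
Sat(E[grant U EG start]) = {q1, q2}
q7 ∉ Sat(E[grant U EG start]) = {q1, q2}, so the formula does not hold at q7.

No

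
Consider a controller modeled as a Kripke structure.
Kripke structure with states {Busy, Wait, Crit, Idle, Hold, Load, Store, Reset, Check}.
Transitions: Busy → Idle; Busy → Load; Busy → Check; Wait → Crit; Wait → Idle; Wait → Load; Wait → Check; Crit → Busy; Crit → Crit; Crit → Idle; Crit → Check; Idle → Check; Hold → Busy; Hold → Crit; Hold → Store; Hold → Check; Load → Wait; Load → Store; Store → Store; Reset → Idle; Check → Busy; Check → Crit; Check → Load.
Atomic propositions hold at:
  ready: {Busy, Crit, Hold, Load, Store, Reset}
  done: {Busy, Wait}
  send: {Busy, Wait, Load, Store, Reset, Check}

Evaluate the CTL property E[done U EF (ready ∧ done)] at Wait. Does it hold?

Yes

Sat(ready ∧ done) = {Busy}
EF (ready ∧ done): least fixpoint, start Z0 = {Busy}, add states with some successor in Z. Z1 = {Busy, Crit, Hold, Check}; Z2 = {Busy, Wait, Crit, Idle, Hold, Check}; Z3 = {Busy, Wait, Crit, Idle, Hold, Load, Reset, Check}; fixed.
Sat(EF (ready ∧ done)) = {Busy, Wait, Crit, Idle, Hold, Load, Reset, Check}
E[done U EF (ready ∧ done)]: least fixpoint, start Z0 = Sat(EF (ready ∧ done)) = {Busy, Wait, Crit, Idle, Hold, Load, Reset, Check}, add states in Sat(done) with some successor in Z. Already a fixed point.
Sat(E[done U EF (ready ∧ done)]) = {Busy, Wait, Crit, Idle, Hold, Load, Reset, Check}
Wait ∈ Sat(E[done U EF (ready ∧ done)]) = {Busy, Wait, Crit, Idle, Hold, Load, Reset, Check}, so the formula holds at Wait.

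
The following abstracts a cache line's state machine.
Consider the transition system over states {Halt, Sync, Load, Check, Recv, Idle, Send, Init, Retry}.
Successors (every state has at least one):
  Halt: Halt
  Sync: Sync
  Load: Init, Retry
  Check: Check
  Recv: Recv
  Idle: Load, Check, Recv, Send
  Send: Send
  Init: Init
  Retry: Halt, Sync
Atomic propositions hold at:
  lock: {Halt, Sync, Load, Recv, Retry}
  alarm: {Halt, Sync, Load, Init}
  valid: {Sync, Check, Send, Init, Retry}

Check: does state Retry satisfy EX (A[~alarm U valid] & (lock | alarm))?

Sat(~alarm) = {Check, Recv, Idle, Send, Retry}
A[~alarm U valid]: least fixpoint, start Z0 = Sat(valid) = {Sync, Check, Send, Init, Retry}, add states in Sat(~alarm) with every successor in Z. Already a fixed point.
Sat(A[~alarm U valid]) = {Sync, Check, Send, Init, Retry}
Sat(lock | alarm) = {Halt, Sync, Load, Recv, Init, Retry}
Sat(A[~alarm U valid] & (lock | alarm)) = {Sync, Init, Retry}
Sat(EX (A[~alarm U valid] & (lock | alarm))) = {s : some successor in {Sync, Init, Retry}} = {Sync, Load, Init, Retry}
Retry ∈ Sat(EX (A[~alarm U valid] & (lock | alarm))) = {Sync, Load, Init, Retry}, so the formula holds at Retry.

Yes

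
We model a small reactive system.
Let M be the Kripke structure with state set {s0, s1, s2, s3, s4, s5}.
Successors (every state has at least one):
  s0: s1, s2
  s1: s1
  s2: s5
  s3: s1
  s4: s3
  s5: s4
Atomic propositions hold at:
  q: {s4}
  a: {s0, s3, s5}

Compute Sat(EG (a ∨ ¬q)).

{s0, s1, s3}

Sat(¬q) = {s0, s1, s2, s3, s5}
Sat(a ∨ ¬q) = {s0, s1, s2, s3, s5}
EG (a ∨ ¬q): greatest fixpoint, start Z0 = {s0, s1, s2, s3, s5}, keep only states in Sat with some successor in Z. Z1 = {s0, s1, s2, s3}; Z2 = {s0, s1, s3}; fixed.
Sat(EG (a ∨ ¬q)) = {s0, s1, s3}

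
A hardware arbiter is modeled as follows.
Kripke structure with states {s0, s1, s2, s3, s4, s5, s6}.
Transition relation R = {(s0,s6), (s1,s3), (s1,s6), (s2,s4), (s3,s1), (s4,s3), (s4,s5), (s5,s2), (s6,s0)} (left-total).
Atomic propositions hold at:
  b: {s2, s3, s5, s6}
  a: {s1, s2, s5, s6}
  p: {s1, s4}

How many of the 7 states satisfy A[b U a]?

5

A[b U a]: least fixpoint, start Z0 = Sat(a) = {s1, s2, s5, s6}, add states in Sat(b) with every successor in Z. Z1 = {s1, s2, s3, s5, s6}; fixed.
Sat(A[b U a]) = {s1, s2, s3, s5, s6}
|Sat(A[b U a])| = |{s1, s2, s3, s5, s6}| = 5.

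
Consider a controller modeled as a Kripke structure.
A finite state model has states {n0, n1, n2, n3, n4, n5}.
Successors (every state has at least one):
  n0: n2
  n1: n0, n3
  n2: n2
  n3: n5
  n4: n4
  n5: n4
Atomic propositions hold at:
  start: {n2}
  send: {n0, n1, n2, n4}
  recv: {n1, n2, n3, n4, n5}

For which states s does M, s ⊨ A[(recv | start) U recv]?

{n1, n2, n3, n4, n5}

Sat(recv | start) = {n1, n2, n3, n4, n5}
A[(recv | start) U recv]: least fixpoint, start Z0 = Sat(recv) = {n1, n2, n3, n4, n5}, add states in Sat(recv | start) with every successor in Z. Already a fixed point.
Sat(A[(recv | start) U recv]) = {n1, n2, n3, n4, n5}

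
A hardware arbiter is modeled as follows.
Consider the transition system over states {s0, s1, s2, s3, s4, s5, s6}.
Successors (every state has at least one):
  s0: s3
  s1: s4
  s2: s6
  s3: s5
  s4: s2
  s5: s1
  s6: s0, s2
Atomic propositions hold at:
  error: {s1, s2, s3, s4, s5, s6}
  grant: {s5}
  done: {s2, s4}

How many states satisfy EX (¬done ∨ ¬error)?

Sat(¬done) = {s0, s1, s3, s5, s6}
Sat(¬error) = {s0}
Sat(¬done ∨ ¬error) = {s0, s1, s3, s5, s6}
Sat(EX (¬done ∨ ¬error)) = {s : some successor in {s0, s1, s3, s5, s6}} = {s0, s2, s3, s5, s6}
|Sat(EX (¬done ∨ ¬error))| = |{s0, s2, s3, s5, s6}| = 5.

5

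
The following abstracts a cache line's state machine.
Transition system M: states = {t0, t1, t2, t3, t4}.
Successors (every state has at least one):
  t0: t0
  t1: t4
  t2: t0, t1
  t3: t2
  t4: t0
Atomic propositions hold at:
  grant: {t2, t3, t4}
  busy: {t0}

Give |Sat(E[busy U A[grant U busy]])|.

A[grant U busy]: least fixpoint, start Z0 = Sat(busy) = {t0}, add states in Sat(grant) with every successor in Z. Z1 = {t0, t4}; fixed.
Sat(A[grant U busy]) = {t0, t4}
E[busy U A[grant U busy]]: least fixpoint, start Z0 = Sat(A[grant U busy]) = {t0, t4}, add states in Sat(busy) with some successor in Z. Already a fixed point.
Sat(E[busy U A[grant U busy]]) = {t0, t4}
|Sat(E[busy U A[grant U busy]])| = |{t0, t4}| = 2.

2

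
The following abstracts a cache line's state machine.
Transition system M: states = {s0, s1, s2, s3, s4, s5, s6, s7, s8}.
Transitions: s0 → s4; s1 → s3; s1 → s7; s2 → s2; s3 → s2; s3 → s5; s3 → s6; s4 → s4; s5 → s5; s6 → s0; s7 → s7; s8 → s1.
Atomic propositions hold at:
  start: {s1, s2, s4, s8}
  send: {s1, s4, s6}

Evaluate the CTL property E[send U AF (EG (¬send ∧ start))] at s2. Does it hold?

Sat(¬send) = {s0, s2, s3, s5, s7, s8}
Sat(¬send ∧ start) = {s2, s8}
EG (¬send ∧ start): greatest fixpoint, start Z0 = {s2, s8}, keep only states in Sat with some successor in Z. Z1 = {s2}; fixed.
Sat(EG (¬send ∧ start)) = {s2}
AF (EG (¬send ∧ start)): least fixpoint, start Z0 = {s2}, add states with every successor in Z. Already a fixed point.
Sat(AF (EG (¬send ∧ start))) = {s2}
E[send U AF (EG (¬send ∧ start))]: least fixpoint, start Z0 = Sat(AF (EG (¬send ∧ start))) = {s2}, add states in Sat(send) with some successor in Z. Already a fixed point.
Sat(E[send U AF (EG (¬send ∧ start))]) = {s2}
s2 ∈ Sat(E[send U AF (EG (¬send ∧ start))]) = {s2}, so the formula holds at s2.

Yes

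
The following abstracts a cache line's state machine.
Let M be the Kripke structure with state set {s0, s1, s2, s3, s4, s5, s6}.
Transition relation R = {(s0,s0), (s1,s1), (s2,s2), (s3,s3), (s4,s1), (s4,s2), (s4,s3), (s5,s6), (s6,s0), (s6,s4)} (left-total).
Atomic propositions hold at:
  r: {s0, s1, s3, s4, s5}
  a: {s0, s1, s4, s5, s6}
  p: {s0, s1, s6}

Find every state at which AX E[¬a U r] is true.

{s0, s1, s3, s6}

Sat(¬a) = {s2, s3}
E[¬a U r]: least fixpoint, start Z0 = Sat(r) = {s0, s1, s3, s4, s5}, add states in Sat(¬a) with some successor in Z. Already a fixed point.
Sat(E[¬a U r]) = {s0, s1, s3, s4, s5}
Sat(AX E[¬a U r]) = {s : every successor in {s0, s1, s3, s4, s5}} = {s0, s1, s3, s6}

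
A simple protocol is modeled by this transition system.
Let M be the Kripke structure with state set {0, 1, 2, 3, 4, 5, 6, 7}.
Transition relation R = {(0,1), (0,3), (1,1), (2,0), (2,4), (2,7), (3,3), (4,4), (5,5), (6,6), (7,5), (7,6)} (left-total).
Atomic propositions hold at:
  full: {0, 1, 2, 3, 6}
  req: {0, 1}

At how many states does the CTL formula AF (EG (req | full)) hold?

Sat(req | full) = {0, 1, 2, 3, 6}
EG (req | full): greatest fixpoint, start Z0 = {0, 1, 2, 3, 6}, keep only states in Sat with some successor in Z. Already a fixed point.
Sat(EG (req | full)) = {0, 1, 2, 3, 6}
AF (EG (req | full)): least fixpoint, start Z0 = {0, 1, 2, 3, 6}, add states with every successor in Z. Already a fixed point.
Sat(AF (EG (req | full))) = {0, 1, 2, 3, 6}
|Sat(AF (EG (req | full)))| = |{0, 1, 2, 3, 6}| = 5.

5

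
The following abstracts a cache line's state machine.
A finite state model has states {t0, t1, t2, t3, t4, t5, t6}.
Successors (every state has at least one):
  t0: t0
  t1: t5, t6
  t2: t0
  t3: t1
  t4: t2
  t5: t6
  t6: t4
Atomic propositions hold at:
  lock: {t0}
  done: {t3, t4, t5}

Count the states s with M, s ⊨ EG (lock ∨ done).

Sat(lock ∨ done) = {t0, t3, t4, t5}
EG (lock ∨ done): greatest fixpoint, start Z0 = {t0, t3, t4, t5}, keep only states in Sat with some successor in Z. Z1 = {t0}; fixed.
Sat(EG (lock ∨ done)) = {t0}
|Sat(EG (lock ∨ done))| = |{t0}| = 1.

1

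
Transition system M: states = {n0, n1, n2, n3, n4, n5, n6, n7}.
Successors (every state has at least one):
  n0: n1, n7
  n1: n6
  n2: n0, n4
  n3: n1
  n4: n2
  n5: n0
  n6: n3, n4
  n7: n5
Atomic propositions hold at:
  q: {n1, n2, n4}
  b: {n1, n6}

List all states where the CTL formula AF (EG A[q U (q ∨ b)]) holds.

Sat(q ∨ b) = {n1, n2, n4, n6}
A[q U (q ∨ b)]: least fixpoint, start Z0 = Sat((q ∨ b)) = {n1, n2, n4, n6}, add states in Sat(q) with every successor in Z. Already a fixed point.
Sat(A[q U (q ∨ b)]) = {n1, n2, n4, n6}
EG A[q U (q ∨ b)]: greatest fixpoint, start Z0 = {n1, n2, n4, n6}, keep only states in Sat with some successor in Z. Already a fixed point.
Sat(EG A[q U (q ∨ b)]) = {n1, n2, n4, n6}
AF (EG A[q U (q ∨ b)]): least fixpoint, start Z0 = {n1, n2, n4, n6}, add states with every successor in Z. Z1 = {n1, n2, n3, n4, n6}; fixed.
Sat(AF (EG A[q U (q ∨ b)])) = {n1, n2, n3, n4, n6}

{n1, n2, n3, n4, n6}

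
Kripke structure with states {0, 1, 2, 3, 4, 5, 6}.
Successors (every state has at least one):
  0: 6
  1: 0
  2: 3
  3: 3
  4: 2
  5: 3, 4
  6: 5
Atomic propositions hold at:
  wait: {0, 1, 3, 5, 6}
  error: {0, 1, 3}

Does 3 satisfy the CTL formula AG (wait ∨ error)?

Sat(wait ∨ error) = {0, 1, 3, 5, 6}
AG (wait ∨ error): greatest fixpoint, start Z0 = {0, 1, 3, 5, 6}, keep only states in Sat with every successor in Z. Z1 = {0, 1, 3, 6}; Z2 = {0, 1, 3}; Z3 = {1, 3}; Z4 = {3}; fixed.
Sat(AG (wait ∨ error)) = {3}
3 ∈ Sat(AG (wait ∨ error)) = {3}, so the formula holds at 3.

Yes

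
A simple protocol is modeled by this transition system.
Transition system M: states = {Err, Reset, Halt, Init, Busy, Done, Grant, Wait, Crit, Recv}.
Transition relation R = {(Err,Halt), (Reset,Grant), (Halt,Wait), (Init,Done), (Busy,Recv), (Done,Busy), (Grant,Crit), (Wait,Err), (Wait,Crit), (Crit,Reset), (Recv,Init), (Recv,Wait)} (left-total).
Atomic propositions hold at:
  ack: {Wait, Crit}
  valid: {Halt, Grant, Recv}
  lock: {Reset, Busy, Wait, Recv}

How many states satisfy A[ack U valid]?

3

A[ack U valid]: least fixpoint, start Z0 = Sat(valid) = {Halt, Grant, Recv}, add states in Sat(ack) with every successor in Z. Already a fixed point.
Sat(A[ack U valid]) = {Halt, Grant, Recv}
|Sat(A[ack U valid])| = |{Halt, Grant, Recv}| = 3.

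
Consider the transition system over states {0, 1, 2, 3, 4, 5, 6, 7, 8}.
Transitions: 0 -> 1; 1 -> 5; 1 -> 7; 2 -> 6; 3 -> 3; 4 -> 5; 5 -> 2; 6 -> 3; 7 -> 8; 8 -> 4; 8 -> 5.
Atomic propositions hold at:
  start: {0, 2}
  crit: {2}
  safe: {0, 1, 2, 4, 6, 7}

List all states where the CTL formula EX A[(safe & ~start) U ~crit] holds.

Sat(~start) = {1, 3, 4, 5, 6, 7, 8}
Sat(safe & ~start) = {1, 4, 6, 7}
Sat(~crit) = {0, 1, 3, 4, 5, 6, 7, 8}
A[(safe & ~start) U ~crit]: least fixpoint, start Z0 = Sat(~crit) = {0, 1, 3, 4, 5, 6, 7, 8}, add states in Sat(safe & ~start) with every successor in Z. Already a fixed point.
Sat(A[(safe & ~start) U ~crit]) = {0, 1, 3, 4, 5, 6, 7, 8}
Sat(EX A[(safe & ~start) U ~crit]) = {s : some successor in {0, 1, 3, 4, 5, 6, 7, 8}} = {0, 1, 2, 3, 4, 6, 7, 8}

{0, 1, 2, 3, 4, 6, 7, 8}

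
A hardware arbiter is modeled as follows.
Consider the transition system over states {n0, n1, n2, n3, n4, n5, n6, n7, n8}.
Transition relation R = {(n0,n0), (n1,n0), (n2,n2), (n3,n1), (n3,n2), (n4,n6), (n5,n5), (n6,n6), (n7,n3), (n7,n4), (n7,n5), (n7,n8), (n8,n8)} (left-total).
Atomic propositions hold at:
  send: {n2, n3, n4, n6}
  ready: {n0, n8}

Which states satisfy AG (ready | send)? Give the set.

{n0, n2, n4, n6, n8}

Sat(ready | send) = {n0, n2, n3, n4, n6, n8}
AG (ready | send): greatest fixpoint, start Z0 = {n0, n2, n3, n4, n6, n8}, keep only states in Sat with every successor in Z. Z1 = {n0, n2, n4, n6, n8}; fixed.
Sat(AG (ready | send)) = {n0, n2, n4, n6, n8}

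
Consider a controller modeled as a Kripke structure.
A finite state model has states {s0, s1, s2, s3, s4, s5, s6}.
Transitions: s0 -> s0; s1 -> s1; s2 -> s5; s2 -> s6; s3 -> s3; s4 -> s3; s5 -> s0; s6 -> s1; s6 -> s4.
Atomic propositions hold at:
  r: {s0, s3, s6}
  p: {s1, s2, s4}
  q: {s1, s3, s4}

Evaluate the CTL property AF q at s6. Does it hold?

AF q: least fixpoint, start Z0 = {s1, s3, s4}, add states with every successor in Z. Z1 = {s1, s3, s4, s6}; fixed.
Sat(AF q) = {s1, s3, s4, s6}
s6 ∈ Sat(AF q) = {s1, s3, s4, s6}, so the formula holds at s6.

Yes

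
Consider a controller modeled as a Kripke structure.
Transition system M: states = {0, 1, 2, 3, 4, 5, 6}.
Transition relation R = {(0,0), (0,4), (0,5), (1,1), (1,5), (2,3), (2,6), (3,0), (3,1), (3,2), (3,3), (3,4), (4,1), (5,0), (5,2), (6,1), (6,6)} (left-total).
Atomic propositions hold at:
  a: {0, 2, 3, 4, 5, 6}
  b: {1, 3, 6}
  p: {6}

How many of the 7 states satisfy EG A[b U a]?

5

A[b U a]: least fixpoint, start Z0 = Sat(a) = {0, 2, 3, 4, 5, 6}, add states in Sat(b) with every successor in Z. Already a fixed point.
Sat(A[b U a]) = {0, 2, 3, 4, 5, 6}
EG A[b U a]: greatest fixpoint, start Z0 = {0, 2, 3, 4, 5, 6}, keep only states in Sat with some successor in Z. Z1 = {0, 2, 3, 5, 6}; fixed.
Sat(EG A[b U a]) = {0, 2, 3, 5, 6}
|Sat(EG A[b U a])| = |{0, 2, 3, 5, 6}| = 5.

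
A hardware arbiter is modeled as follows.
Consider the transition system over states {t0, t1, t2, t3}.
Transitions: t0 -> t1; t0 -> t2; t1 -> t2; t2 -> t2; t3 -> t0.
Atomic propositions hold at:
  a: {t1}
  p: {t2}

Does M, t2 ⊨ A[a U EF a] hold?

EF a: least fixpoint, start Z0 = {t1}, add states with some successor in Z. Z1 = {t0, t1}; Z2 = {t0, t1, t3}; fixed.
Sat(EF a) = {t0, t1, t3}
A[a U EF a]: least fixpoint, start Z0 = Sat(EF a) = {t0, t1, t3}, add states in Sat(a) with every successor in Z. Already a fixed point.
Sat(A[a U EF a]) = {t0, t1, t3}
t2 ∉ Sat(A[a U EF a]) = {t0, t1, t3}, so the formula does not hold at t2.

No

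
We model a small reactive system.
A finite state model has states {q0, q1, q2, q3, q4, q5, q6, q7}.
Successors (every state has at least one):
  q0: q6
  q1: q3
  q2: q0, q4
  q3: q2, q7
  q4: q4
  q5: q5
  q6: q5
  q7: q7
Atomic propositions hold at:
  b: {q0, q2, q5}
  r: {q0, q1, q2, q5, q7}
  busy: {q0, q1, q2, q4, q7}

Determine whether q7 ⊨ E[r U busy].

E[r U busy]: least fixpoint, start Z0 = Sat(busy) = {q0, q1, q2, q4, q7}, add states in Sat(r) with some successor in Z. Already a fixed point.
Sat(E[r U busy]) = {q0, q1, q2, q4, q7}
q7 ∈ Sat(E[r U busy]) = {q0, q1, q2, q4, q7}, so the formula holds at q7.

Yes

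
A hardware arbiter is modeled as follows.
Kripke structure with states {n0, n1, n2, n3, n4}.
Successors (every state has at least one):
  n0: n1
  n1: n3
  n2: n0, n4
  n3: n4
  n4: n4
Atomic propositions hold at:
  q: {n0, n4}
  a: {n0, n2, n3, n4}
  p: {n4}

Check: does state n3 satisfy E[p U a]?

E[p U a]: least fixpoint, start Z0 = Sat(a) = {n0, n2, n3, n4}, add states in Sat(p) with some successor in Z. Already a fixed point.
Sat(E[p U a]) = {n0, n2, n3, n4}
n3 ∈ Sat(E[p U a]) = {n0, n2, n3, n4}, so the formula holds at n3.

Yes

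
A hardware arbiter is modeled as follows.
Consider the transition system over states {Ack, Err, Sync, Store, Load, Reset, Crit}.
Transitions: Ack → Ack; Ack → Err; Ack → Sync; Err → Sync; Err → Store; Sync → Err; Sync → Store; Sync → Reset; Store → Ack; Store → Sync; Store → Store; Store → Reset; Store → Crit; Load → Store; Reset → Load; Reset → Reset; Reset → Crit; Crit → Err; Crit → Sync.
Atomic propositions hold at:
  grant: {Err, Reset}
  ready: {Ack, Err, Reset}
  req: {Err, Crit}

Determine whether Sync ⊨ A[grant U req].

A[grant U req]: least fixpoint, start Z0 = Sat(req) = {Err, Crit}, add states in Sat(grant) with every successor in Z. Already a fixed point.
Sat(A[grant U req]) = {Err, Crit}
Sync ∉ Sat(A[grant U req]) = {Err, Crit}, so the formula does not hold at Sync.

No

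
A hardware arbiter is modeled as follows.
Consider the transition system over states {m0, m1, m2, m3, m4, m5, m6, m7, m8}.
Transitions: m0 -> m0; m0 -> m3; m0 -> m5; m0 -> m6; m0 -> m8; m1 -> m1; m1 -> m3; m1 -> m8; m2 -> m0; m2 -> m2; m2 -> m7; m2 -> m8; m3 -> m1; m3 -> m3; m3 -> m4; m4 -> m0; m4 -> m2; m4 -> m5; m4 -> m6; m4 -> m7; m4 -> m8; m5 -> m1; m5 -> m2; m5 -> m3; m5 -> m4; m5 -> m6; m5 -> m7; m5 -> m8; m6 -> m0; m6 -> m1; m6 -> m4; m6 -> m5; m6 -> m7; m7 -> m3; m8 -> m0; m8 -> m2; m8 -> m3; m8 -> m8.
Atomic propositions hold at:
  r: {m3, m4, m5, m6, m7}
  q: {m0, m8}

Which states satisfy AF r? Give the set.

AF r: least fixpoint, start Z0 = {m3, m4, m5, m6, m7}, add states with every successor in Z. Already a fixed point.
Sat(AF r) = {m3, m4, m5, m6, m7}

{m3, m4, m5, m6, m7}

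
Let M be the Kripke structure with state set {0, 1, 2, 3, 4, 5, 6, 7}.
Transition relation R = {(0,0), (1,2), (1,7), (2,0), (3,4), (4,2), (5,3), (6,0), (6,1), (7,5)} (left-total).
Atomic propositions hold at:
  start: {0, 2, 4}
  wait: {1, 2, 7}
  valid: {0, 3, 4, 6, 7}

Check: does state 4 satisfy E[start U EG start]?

EG start: greatest fixpoint, start Z0 = {0, 2, 4}, keep only states in Sat with some successor in Z. Already a fixed point.
Sat(EG start) = {0, 2, 4}
E[start U EG start]: least fixpoint, start Z0 = Sat(EG start) = {0, 2, 4}, add states in Sat(start) with some successor in Z. Already a fixed point.
Sat(E[start U EG start]) = {0, 2, 4}
4 ∈ Sat(E[start U EG start]) = {0, 2, 4}, so the formula holds at 4.

Yes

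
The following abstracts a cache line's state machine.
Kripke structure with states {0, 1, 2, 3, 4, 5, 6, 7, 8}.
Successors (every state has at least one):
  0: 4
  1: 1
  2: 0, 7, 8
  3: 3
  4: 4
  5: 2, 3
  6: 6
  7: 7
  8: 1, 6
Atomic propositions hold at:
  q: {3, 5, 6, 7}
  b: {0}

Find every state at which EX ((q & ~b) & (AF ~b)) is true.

{2, 3, 5, 6, 7, 8}

Sat(~b) = {1, 2, 3, 4, 5, 6, 7, 8}
Sat(q & ~b) = {3, 5, 6, 7}
AF ~b: least fixpoint, start Z0 = {1, 2, 3, 4, 5, 6, 7, 8}, add states with every successor in Z. Z1 = {0, 1, 2, 3, 4, 5, 6, 7, 8}; fixed.
Sat(AF ~b) = {0, 1, 2, 3, 4, 5, 6, 7, 8}
Sat((q & ~b) & (AF ~b)) = {3, 5, 6, 7}
Sat(EX ((q & ~b) & (AF ~b))) = {s : some successor in {3, 5, 6, 7}} = {2, 3, 5, 6, 7, 8}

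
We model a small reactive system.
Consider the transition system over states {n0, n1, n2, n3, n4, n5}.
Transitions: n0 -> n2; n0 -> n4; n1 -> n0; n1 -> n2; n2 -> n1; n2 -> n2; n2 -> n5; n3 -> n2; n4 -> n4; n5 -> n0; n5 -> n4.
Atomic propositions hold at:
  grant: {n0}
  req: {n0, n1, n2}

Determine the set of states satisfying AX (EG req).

{n1, n3}

EG req: greatest fixpoint, start Z0 = {n0, n1, n2}, keep only states in Sat with some successor in Z. Already a fixed point.
Sat(EG req) = {n0, n1, n2}
Sat(AX (EG req)) = {s : every successor in {n0, n1, n2}} = {n1, n3}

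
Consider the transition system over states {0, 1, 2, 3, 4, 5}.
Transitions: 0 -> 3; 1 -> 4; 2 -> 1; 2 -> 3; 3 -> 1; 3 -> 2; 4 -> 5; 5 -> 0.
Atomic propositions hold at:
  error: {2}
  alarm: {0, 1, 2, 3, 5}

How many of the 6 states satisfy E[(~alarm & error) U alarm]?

Sat(~alarm) = {4}
Sat(~alarm & error) = ∅
E[(~alarm & error) U alarm]: least fixpoint, start Z0 = Sat(alarm) = {0, 1, 2, 3, 5}, add states in Sat(~alarm & error) with some successor in Z. Already a fixed point.
Sat(E[(~alarm & error) U alarm]) = {0, 1, 2, 3, 5}
|Sat(E[(~alarm & error) U alarm])| = |{0, 1, 2, 3, 5}| = 5.

5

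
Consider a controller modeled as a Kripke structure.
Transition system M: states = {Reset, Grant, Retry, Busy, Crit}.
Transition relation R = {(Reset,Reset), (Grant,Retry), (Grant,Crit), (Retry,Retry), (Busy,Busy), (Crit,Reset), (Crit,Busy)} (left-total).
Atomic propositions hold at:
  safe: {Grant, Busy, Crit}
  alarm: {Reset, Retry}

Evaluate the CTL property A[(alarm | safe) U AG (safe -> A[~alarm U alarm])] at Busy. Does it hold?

No

Sat(alarm | safe) = {Reset, Grant, Retry, Busy, Crit}
Sat(~alarm) = {Grant, Busy, Crit}
A[~alarm U alarm]: least fixpoint, start Z0 = Sat(alarm) = {Reset, Retry}, add states in Sat(~alarm) with every successor in Z. Already a fixed point.
Sat(A[~alarm U alarm]) = {Reset, Retry}
Sat(safe -> A[~alarm U alarm]) = {Reset, Retry}
AG (safe -> A[~alarm U alarm]): greatest fixpoint, start Z0 = {Reset, Retry}, keep only states in Sat with every successor in Z. Already a fixed point.
Sat(AG (safe -> A[~alarm U alarm])) = {Reset, Retry}
A[(alarm | safe) U AG (safe -> A[~alarm U alarm])]: least fixpoint, start Z0 = Sat(AG (safe -> A[~alarm U alarm])) = {Reset, Retry}, add states in Sat(alarm | safe) with every successor in Z. Already a fixed point.
Sat(A[(alarm | safe) U AG (safe -> A[~alarm U alarm])]) = {Reset, Retry}
Busy ∉ Sat(A[(alarm | safe) U AG (safe -> A[~alarm U alarm])]) = {Reset, Retry}, so the formula does not hold at Busy.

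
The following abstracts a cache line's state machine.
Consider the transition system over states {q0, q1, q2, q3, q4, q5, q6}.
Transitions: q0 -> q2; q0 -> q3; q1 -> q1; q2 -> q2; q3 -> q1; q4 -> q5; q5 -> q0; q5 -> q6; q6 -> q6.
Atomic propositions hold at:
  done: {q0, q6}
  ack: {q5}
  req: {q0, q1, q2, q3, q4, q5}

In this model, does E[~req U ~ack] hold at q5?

No

Sat(~req) = {q6}
Sat(~ack) = {q0, q1, q2, q3, q4, q6}
E[~req U ~ack]: least fixpoint, start Z0 = Sat(~ack) = {q0, q1, q2, q3, q4, q6}, add states in Sat(~req) with some successor in Z. Already a fixed point.
Sat(E[~req U ~ack]) = {q0, q1, q2, q3, q4, q6}
q5 ∉ Sat(E[~req U ~ack]) = {q0, q1, q2, q3, q4, q6}, so the formula does not hold at q5.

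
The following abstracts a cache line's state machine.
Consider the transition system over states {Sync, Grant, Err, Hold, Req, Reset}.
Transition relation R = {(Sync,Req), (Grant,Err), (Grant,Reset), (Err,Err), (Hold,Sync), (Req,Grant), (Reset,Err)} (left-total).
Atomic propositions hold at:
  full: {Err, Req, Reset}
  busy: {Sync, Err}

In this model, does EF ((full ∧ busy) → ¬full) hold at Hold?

Yes

Sat(full ∧ busy) = {Err}
Sat(¬full) = {Sync, Grant, Hold}
Sat((full ∧ busy) → ¬full) = {Sync, Grant, Hold, Req, Reset}
EF ((full ∧ busy) → ¬full): least fixpoint, start Z0 = {Sync, Grant, Hold, Req, Reset}, add states with some successor in Z. Already a fixed point.
Sat(EF ((full ∧ busy) → ¬full)) = {Sync, Grant, Hold, Req, Reset}
Hold ∈ Sat(EF ((full ∧ busy) → ¬full)) = {Sync, Grant, Hold, Req, Reset}, so the formula holds at Hold.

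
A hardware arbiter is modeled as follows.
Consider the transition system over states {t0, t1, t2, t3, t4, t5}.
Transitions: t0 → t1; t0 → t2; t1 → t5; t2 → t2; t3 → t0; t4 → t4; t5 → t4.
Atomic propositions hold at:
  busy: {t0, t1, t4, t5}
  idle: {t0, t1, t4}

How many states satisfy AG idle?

1

AG idle: greatest fixpoint, start Z0 = {t0, t1, t4}, keep only states in Sat with every successor in Z. Z1 = {t4}; fixed.
Sat(AG idle) = {t4}
|Sat(AG idle)| = |{t4}| = 1.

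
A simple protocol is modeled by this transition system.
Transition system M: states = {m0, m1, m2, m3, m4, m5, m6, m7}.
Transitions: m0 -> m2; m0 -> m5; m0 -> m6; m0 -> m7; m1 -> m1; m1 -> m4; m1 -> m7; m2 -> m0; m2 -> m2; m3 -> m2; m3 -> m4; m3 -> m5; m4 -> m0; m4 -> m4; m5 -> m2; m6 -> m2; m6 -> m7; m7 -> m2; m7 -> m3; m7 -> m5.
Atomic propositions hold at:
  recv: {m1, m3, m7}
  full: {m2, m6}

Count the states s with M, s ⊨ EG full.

EG full: greatest fixpoint, start Z0 = {m2, m6}, keep only states in Sat with some successor in Z. Already a fixed point.
Sat(EG full) = {m2, m6}
|Sat(EG full)| = |{m2, m6}| = 2.

2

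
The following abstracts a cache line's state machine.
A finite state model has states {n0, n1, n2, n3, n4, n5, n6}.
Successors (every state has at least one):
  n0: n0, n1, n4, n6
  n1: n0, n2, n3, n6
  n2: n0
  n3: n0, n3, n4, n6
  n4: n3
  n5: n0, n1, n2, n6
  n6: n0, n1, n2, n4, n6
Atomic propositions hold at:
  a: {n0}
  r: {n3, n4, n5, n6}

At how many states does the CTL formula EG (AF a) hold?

AF a: least fixpoint, start Z0 = {n0}, add states with every successor in Z. Z1 = {n0, n2}; fixed.
Sat(AF a) = {n0, n2}
EG (AF a): greatest fixpoint, start Z0 = {n0, n2}, keep only states in Sat with some successor in Z. Already a fixed point.
Sat(EG (AF a)) = {n0, n2}
|Sat(EG (AF a))| = |{n0, n2}| = 2.

2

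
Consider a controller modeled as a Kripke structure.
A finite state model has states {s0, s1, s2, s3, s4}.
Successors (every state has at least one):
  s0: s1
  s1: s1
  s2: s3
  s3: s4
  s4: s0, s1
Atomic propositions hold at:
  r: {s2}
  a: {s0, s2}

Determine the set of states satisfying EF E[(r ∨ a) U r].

Sat(r ∨ a) = {s0, s2}
E[(r ∨ a) U r]: least fixpoint, start Z0 = Sat(r) = {s2}, add states in Sat(r ∨ a) with some successor in Z. Already a fixed point.
Sat(E[(r ∨ a) U r]) = {s2}
EF E[(r ∨ a) U r]: least fixpoint, start Z0 = {s2}, add states with some successor in Z. Already a fixed point.
Sat(EF E[(r ∨ a) U r]) = {s2}

{s2}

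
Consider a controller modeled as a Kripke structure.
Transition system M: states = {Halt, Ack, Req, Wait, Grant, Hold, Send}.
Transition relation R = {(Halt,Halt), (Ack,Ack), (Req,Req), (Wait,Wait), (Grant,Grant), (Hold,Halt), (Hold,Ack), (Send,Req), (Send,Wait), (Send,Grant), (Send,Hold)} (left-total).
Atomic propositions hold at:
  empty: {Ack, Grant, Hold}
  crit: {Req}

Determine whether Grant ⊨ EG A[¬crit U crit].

No

Sat(¬crit) = {Halt, Ack, Wait, Grant, Hold, Send}
A[¬crit U crit]: least fixpoint, start Z0 = Sat(crit) = {Req}, add states in Sat(¬crit) with every successor in Z. Already a fixed point.
Sat(A[¬crit U crit]) = {Req}
EG A[¬crit U crit]: greatest fixpoint, start Z0 = {Req}, keep only states in Sat with some successor in Z. Already a fixed point.
Sat(EG A[¬crit U crit]) = {Req}
Grant ∉ Sat(EG A[¬crit U crit]) = {Req}, so the formula does not hold at Grant.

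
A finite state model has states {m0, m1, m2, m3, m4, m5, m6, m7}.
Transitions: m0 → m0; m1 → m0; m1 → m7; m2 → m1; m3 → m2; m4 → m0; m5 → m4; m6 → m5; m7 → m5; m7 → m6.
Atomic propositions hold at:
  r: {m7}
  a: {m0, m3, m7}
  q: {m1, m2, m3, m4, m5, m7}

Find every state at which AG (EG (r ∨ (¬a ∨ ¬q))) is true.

Sat(¬a) = {m1, m2, m4, m5, m6}
Sat(¬q) = {m0, m6}
Sat(¬a ∨ ¬q) = {m0, m1, m2, m4, m5, m6}
Sat(r ∨ (¬a ∨ ¬q)) = {m0, m1, m2, m4, m5, m6, m7}
EG (r ∨ (¬a ∨ ¬q)): greatest fixpoint, start Z0 = {m0, m1, m2, m4, m5, m6, m7}, keep only states in Sat with some successor in Z. Already a fixed point.
Sat(EG (r ∨ (¬a ∨ ¬q))) = {m0, m1, m2, m4, m5, m6, m7}
AG (EG (r ∨ (¬a ∨ ¬q))): greatest fixpoint, start Z0 = {m0, m1, m2, m4, m5, m6, m7}, keep only states in Sat with every successor in Z. Already a fixed point.
Sat(AG (EG (r ∨ (¬a ∨ ¬q)))) = {m0, m1, m2, m4, m5, m6, m7}

{m0, m1, m2, m4, m5, m6, m7}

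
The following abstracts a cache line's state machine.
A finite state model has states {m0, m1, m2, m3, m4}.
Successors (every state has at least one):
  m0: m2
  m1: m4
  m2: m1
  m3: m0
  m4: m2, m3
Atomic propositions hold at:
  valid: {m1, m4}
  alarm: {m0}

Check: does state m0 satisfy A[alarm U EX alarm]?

Sat(EX alarm) = {s : some successor in {m0}} = {m3}
A[alarm U EX alarm]: least fixpoint, start Z0 = Sat(EX alarm) = {m3}, add states in Sat(alarm) with every successor in Z. Already a fixed point.
Sat(A[alarm U EX alarm]) = {m3}
m0 ∉ Sat(A[alarm U EX alarm]) = {m3}, so the formula does not hold at m0.

No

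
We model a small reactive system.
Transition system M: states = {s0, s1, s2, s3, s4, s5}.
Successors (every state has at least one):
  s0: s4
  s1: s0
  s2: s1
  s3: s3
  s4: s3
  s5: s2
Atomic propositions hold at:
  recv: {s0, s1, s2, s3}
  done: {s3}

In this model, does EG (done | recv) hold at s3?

Yes

Sat(done | recv) = {s0, s1, s2, s3}
EG (done | recv): greatest fixpoint, start Z0 = {s0, s1, s2, s3}, keep only states in Sat with some successor in Z. Z1 = {s1, s2, s3}; Z2 = {s2, s3}; Z3 = {s3}; fixed.
Sat(EG (done | recv)) = {s3}
s3 ∈ Sat(EG (done | recv)) = {s3}, so the formula holds at s3.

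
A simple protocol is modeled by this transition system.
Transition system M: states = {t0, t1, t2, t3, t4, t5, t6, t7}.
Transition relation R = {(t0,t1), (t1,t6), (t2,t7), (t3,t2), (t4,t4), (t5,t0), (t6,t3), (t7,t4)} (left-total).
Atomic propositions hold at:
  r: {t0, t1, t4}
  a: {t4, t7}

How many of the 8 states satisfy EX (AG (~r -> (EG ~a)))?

Sat(~r) = {t2, t3, t5, t6, t7}
Sat(~a) = {t0, t1, t2, t3, t5, t6}
EG ~a: greatest fixpoint, start Z0 = {t0, t1, t2, t3, t5, t6}, keep only states in Sat with some successor in Z. Z1 = {t0, t1, t3, t5, t6}; Z2 = {t0, t1, t5, t6}; Z3 = {t0, t1, t5}; Z4 = {t0, t5}; Z5 = {t5}; Z6 = ∅; fixed.
Sat(EG ~a) = ∅
Sat(~r -> (EG ~a)) = {t0, t1, t4}
AG (~r -> (EG ~a)): greatest fixpoint, start Z0 = {t0, t1, t4}, keep only states in Sat with every successor in Z. Z1 = {t0, t4}; Z2 = {t4}; fixed.
Sat(AG (~r -> (EG ~a))) = {t4}
Sat(EX (AG (~r -> (EG ~a)))) = {s : some successor in {t4}} = {t4, t7}
|Sat(EX (AG (~r -> (EG ~a))))| = |{t4, t7}| = 2.

2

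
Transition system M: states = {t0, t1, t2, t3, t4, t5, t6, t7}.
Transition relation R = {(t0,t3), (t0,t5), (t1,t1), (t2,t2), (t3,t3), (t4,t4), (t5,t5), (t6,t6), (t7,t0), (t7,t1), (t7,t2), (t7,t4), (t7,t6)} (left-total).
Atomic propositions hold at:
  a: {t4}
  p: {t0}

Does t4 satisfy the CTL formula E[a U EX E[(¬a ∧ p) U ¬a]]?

Sat(¬a) = {t0, t1, t2, t3, t5, t6, t7}
Sat(¬a ∧ p) = {t0}
E[(¬a ∧ p) U ¬a]: least fixpoint, start Z0 = Sat(¬a) = {t0, t1, t2, t3, t5, t6, t7}, add states in Sat(¬a ∧ p) with some successor in Z. Already a fixed point.
Sat(E[(¬a ∧ p) U ¬a]) = {t0, t1, t2, t3, t5, t6, t7}
Sat(EX E[(¬a ∧ p) U ¬a]) = {s : some successor in {t0, t1, t2, t3, t5, t6, t7}} = {t0, t1, t2, t3, t5, t6, t7}
E[a U EX E[(¬a ∧ p) U ¬a]]: least fixpoint, start Z0 = Sat(EX E[(¬a ∧ p) U ¬a]) = {t0, t1, t2, t3, t5, t6, t7}, add states in Sat(a) with some successor in Z. Already a fixed point.
Sat(E[a U EX E[(¬a ∧ p) U ¬a]]) = {t0, t1, t2, t3, t5, t6, t7}
t4 ∉ Sat(E[a U EX E[(¬a ∧ p) U ¬a]]) = {t0, t1, t2, t3, t5, t6, t7}, so the formula does not hold at t4.

No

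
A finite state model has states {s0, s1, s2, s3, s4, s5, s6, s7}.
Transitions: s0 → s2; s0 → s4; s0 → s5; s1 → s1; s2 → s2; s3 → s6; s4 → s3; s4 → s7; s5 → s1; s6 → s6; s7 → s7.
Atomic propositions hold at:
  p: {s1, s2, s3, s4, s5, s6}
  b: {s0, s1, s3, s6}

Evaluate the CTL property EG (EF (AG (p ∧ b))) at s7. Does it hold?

Sat(p ∧ b) = {s1, s3, s6}
AG (p ∧ b): greatest fixpoint, start Z0 = {s1, s3, s6}, keep only states in Sat with every successor in Z. Already a fixed point.
Sat(AG (p ∧ b)) = {s1, s3, s6}
EF (AG (p ∧ b)): least fixpoint, start Z0 = {s1, s3, s6}, add states with some successor in Z. Z1 = {s1, s3, s4, s5, s6}; Z2 = {s0, s1, s3, s4, s5, s6}; fixed.
Sat(EF (AG (p ∧ b))) = {s0, s1, s3, s4, s5, s6}
EG (EF (AG (p ∧ b))): greatest fixpoint, start Z0 = {s0, s1, s3, s4, s5, s6}, keep only states in Sat with some successor in Z. Already a fixed point.
Sat(EG (EF (AG (p ∧ b)))) = {s0, s1, s3, s4, s5, s6}
s7 ∉ Sat(EG (EF (AG (p ∧ b)))) = {s0, s1, s3, s4, s5, s6}, so the formula does not hold at s7.

No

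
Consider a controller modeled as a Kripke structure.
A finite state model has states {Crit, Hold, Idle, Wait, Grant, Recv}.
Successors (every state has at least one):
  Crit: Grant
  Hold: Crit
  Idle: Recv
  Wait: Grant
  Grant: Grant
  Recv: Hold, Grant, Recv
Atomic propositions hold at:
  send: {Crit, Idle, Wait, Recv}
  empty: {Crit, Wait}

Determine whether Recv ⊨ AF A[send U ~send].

Sat(~send) = {Hold, Grant}
A[send U ~send]: least fixpoint, start Z0 = Sat(~send) = {Hold, Grant}, add states in Sat(send) with every successor in Z. Z1 = {Crit, Hold, Wait, Grant}; fixed.
Sat(A[send U ~send]) = {Crit, Hold, Wait, Grant}
AF A[send U ~send]: least fixpoint, start Z0 = {Crit, Hold, Wait, Grant}, add states with every successor in Z. Already a fixed point.
Sat(AF A[send U ~send]) = {Crit, Hold, Wait, Grant}
Recv ∉ Sat(AF A[send U ~send]) = {Crit, Hold, Wait, Grant}, so the formula does not hold at Recv.

No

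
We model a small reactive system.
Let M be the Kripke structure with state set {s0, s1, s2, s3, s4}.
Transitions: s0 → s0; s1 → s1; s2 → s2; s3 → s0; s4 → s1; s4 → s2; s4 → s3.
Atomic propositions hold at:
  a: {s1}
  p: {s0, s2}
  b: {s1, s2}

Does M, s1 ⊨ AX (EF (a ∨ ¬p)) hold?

Sat(¬p) = {s1, s3, s4}
Sat(a ∨ ¬p) = {s1, s3, s4}
EF (a ∨ ¬p): least fixpoint, start Z0 = {s1, s3, s4}, add states with some successor in Z. Already a fixed point.
Sat(EF (a ∨ ¬p)) = {s1, s3, s4}
Sat(AX (EF (a ∨ ¬p))) = {s : every successor in {s1, s3, s4}} = {s1}
s1 ∈ Sat(AX (EF (a ∨ ¬p))) = {s1}, so the formula holds at s1.

Yes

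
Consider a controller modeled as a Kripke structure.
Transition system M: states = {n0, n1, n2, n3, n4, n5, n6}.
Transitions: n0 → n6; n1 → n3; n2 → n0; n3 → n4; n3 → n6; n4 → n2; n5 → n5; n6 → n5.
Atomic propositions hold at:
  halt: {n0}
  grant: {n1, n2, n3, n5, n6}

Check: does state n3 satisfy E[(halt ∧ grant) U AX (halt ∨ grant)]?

Sat(halt ∧ grant) = ∅
Sat(halt ∨ grant) = {n0, n1, n2, n3, n5, n6}
Sat(AX (halt ∨ grant)) = {s : every successor in {n0, n1, n2, n3, n5, n6}} = {n0, n1, n2, n4, n5, n6}
E[(halt ∧ grant) U AX (halt ∨ grant)]: least fixpoint, start Z0 = Sat(AX (halt ∨ grant)) = {n0, n1, n2, n4, n5, n6}, add states in Sat(halt ∧ grant) with some successor in Z. Already a fixed point.
Sat(E[(halt ∧ grant) U AX (halt ∨ grant)]) = {n0, n1, n2, n4, n5, n6}
n3 ∉ Sat(E[(halt ∧ grant) U AX (halt ∨ grant)]) = {n0, n1, n2, n4, n5, n6}, so the formula does not hold at n3.

No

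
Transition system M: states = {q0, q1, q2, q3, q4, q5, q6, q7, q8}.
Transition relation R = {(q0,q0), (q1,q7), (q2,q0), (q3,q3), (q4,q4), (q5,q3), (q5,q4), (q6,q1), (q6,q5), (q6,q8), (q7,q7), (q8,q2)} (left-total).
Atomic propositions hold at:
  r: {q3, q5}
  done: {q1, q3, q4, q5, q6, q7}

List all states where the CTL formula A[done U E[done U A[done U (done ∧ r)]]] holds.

{q3, q5, q6}

Sat(done ∧ r) = {q3, q5}
A[done U (done ∧ r)]: least fixpoint, start Z0 = Sat((done ∧ r)) = {q3, q5}, add states in Sat(done) with every successor in Z. Already a fixed point.
Sat(A[done U (done ∧ r)]) = {q3, q5}
E[done U A[done U (done ∧ r)]]: least fixpoint, start Z0 = Sat(A[done U (done ∧ r)]) = {q3, q5}, add states in Sat(done) with some successor in Z. Z1 = {q3, q5, q6}; fixed.
Sat(E[done U A[done U (done ∧ r)]]) = {q3, q5, q6}
A[done U E[done U A[done U (done ∧ r)]]]: least fixpoint, start Z0 = Sat(E[done U A[done U (done ∧ r)]]) = {q3, q5, q6}, add states in Sat(done) with every successor in Z. Already a fixed point.
Sat(A[done U E[done U A[done U (done ∧ r)]]]) = {q3, q5, q6}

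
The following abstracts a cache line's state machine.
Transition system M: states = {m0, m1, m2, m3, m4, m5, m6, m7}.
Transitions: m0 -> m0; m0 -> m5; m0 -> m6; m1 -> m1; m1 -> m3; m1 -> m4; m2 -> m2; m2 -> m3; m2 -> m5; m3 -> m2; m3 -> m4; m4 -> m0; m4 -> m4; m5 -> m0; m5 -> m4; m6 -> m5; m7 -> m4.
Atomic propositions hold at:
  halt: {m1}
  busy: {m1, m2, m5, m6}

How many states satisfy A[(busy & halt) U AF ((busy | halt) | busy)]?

4

Sat(busy & halt) = {m1}
Sat(busy | halt) = {m1, m2, m5, m6}
Sat((busy | halt) | busy) = {m1, m2, m5, m6}
AF ((busy | halt) | busy): least fixpoint, start Z0 = {m1, m2, m5, m6}, add states with every successor in Z. Already a fixed point.
Sat(AF ((busy | halt) | busy)) = {m1, m2, m5, m6}
A[(busy & halt) U AF ((busy | halt) | busy)]: least fixpoint, start Z0 = Sat(AF ((busy | halt) | busy)) = {m1, m2, m5, m6}, add states in Sat(busy & halt) with every successor in Z. Already a fixed point.
Sat(A[(busy & halt) U AF ((busy | halt) | busy)]) = {m1, m2, m5, m6}
|Sat(A[(busy & halt) U AF ((busy | halt) | busy)])| = |{m1, m2, m5, m6}| = 4.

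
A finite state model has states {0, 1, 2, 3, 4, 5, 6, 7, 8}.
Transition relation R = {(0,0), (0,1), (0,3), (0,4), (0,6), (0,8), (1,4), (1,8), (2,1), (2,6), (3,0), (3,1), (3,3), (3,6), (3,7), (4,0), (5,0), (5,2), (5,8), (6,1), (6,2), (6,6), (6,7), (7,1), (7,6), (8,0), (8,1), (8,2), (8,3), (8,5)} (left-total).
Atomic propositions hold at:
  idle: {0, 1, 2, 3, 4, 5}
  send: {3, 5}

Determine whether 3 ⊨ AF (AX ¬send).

No

Sat(¬send) = {0, 1, 2, 4, 6, 7, 8}
Sat(AX ¬send) = {s : every successor in {0, 1, 2, 4, 6, 7, 8}} = {1, 2, 4, 5, 6, 7}
AF (AX ¬send): least fixpoint, start Z0 = {1, 2, 4, 5, 6, 7}, add states with every successor in Z. Already a fixed point.
Sat(AF (AX ¬send)) = {1, 2, 4, 5, 6, 7}
3 ∉ Sat(AF (AX ¬send)) = {1, 2, 4, 5, 6, 7}, so the formula does not hold at 3.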